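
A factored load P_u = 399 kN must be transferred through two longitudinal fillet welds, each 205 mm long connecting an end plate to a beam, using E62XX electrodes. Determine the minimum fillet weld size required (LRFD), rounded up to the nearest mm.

w = 5 mm

E62XX → F_EXX = 620 MPa.
Total weld length L = 410 mm.
Required throat t_e = P_u / (φ × 0.6 F_EXX × L) = 399 / (0.75 × 0.6 × 620 × 410 × 10⁻³) = 3.488 mm.
Required leg w = t_e / 0.707 = 4.934 mm → use 5 mm.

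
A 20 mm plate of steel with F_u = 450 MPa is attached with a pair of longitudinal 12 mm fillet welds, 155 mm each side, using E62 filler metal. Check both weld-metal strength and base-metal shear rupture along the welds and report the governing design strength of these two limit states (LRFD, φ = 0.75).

φR_n ≈ 734 kN (weld metal governs)

E62XX → F_EXX = 620 MPa.
t_e = 0.707 × 12 = 8.484 mm; L = 310 mm.
Weld metal: φR_n = 0.75 × 0.6 × 620 × 8.484 × 310 × 10⁻³ = 733.8 kN.
Base metal (shear rupture): φR_n = 0.75 × 0.6 × 450 × 20 × 310 × 10⁻³ = 1256 kN.
Governing: weld metal.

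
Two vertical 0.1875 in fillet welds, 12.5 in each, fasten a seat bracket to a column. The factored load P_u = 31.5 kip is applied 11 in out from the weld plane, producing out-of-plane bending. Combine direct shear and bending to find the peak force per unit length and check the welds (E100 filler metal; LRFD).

f_max ≈ 6.77 kip/in; NOT adequate

E100XX → F_EXX = 100 ksi.
L_w = 2 × 12.5 = 25 in; section modulus (unit throat) S = 2 × L²/6 = 52.08 in².
Direct shear f_v = P/L_w = 31.5/25 = 1.26 kip/in.
Moment M = P × e = 31.5 × 11 = 346.5 kip·in; bending f_b = M/S = 6.653 kip/in.
f_max = √(f_v² + f_b²) = √(1.26² + 6.653²) = 6.771 kip/in.
φr_n = 0.75 × 0.6 × 100 × (0.707 × 0.1875) = 5.965 kip/in → NOT adequate.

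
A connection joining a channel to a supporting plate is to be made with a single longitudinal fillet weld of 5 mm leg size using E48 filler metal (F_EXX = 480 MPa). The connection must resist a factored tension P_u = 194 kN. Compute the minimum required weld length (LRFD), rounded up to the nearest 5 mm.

Throat t_e = 0.707 × 5 = 3.535 mm.
φr_n = 0.75 × 0.6 × 480 × 3.535 × 10⁻³ = 0.7636 kN/mm.
L_req = P_u / φr_n = 194 / 0.7636 = 254.1 mm total.
Round up → use L = 255 mm.

L = 255 mm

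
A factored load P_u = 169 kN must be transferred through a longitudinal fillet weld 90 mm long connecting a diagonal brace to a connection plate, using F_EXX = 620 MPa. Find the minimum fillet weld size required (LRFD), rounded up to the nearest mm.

w = 10 mm

Total weld length L = 90 mm.
Required throat t_e = P_u / (φ × 0.6 F_EXX × L) = 169 / (0.75 × 0.6 × 620 × 90 × 10⁻³) = 6.73 mm.
Required leg w = t_e / 0.707 = 9.52 mm → use 10 mm.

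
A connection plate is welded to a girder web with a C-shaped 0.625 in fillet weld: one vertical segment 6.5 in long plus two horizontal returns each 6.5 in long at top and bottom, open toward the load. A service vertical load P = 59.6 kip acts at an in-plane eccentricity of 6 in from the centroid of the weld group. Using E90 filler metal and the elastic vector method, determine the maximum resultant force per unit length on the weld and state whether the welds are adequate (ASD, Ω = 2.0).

f_max ≈ 10.3 kip/in; adequate

E90XX → F_EXX = 90 ksi.
Total weld length L_w = 19.5 in. Treat welds as unit-width lines.
Centroid: x̄ = 2×6.5×3.25 / 19.5 = 2.167 in from the vertical weld.
Polar moment about centroid: J = I_x + I_y = [6.5³/12 + 2×6.5×3.25²] + [6.5×2.167² + 2(6.5³/12 + 6.5×1.083²)] = 251.7 in³.
Direct shear f_v = P/L_w = 59.6 / 19.5 = 3.056 kip/in (vertical).
Torsion M = P·e = 59.6 × 6 = 357.6 kip·in.
Critical point at (x, y) = (4.333, 3.25) from centroid. f_tx = M·y/J = 4.617 kip/in; f_ty = M·x/J = 6.156 kip/in.
Resultant f_max = √[f_tx² + (f_v + f_ty)²] = √[4.617² + (3.056 + 6.156)²] = 10.3 kip/in.
Capacity per unit length: r_n/Ω = (1/2.0) × 0.6 × 90 × (0.707 × 0.625) = 11.93 kip/in.
10.3 ≤ 11.93 → adequate.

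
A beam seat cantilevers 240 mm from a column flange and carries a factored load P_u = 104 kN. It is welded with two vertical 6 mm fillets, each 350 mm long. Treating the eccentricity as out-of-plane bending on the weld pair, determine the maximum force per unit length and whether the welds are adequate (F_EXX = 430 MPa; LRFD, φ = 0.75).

L_w = 2 × 350 = 700 mm; section modulus (unit throat) S = 2 × L²/6 = 40830 mm².
Direct shear f_v = P/L_w = 104×10³/700 = 148.6 N/mm.
Moment M = P × e = 104×10³ × 240 = 24960000 N·mm; bending f_b = M/S = 611.3 N/mm.
f_max = √(f_v² + f_b²) = √(148.6² + 611.3²) = 629.1 N/mm.
φr_n = 0.75 × 0.6 × 430 × (0.707 × 6) = 820.8 N/mm → adequate.

f_max ≈ 629 N/mm; adequate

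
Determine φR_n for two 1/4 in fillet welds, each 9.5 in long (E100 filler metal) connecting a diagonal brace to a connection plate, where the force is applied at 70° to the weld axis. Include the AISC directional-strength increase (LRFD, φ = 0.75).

E100XX → F_EXX = 100 ksi.
t_e = 0.707 × 0.25 = 0.1767 in; A_we = 0.1767 × 19 = 3.358 in².
Directional factor: 1.0 + 0.5 sin^1.5(70°) = 1.455.
F_nw = 0.6 × 100 × 1.455 = 87.33 ksi.
φR_n = 0.75 × 87.33 × 3.358 = 220 kip.

φR_n ≈ 220 kip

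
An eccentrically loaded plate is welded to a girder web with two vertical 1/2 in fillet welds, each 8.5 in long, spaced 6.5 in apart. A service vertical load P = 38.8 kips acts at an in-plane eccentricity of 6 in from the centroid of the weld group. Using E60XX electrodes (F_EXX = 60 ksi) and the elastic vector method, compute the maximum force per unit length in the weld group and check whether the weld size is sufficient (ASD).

f_max ≈ 6.08 kip/in; adequate

Total weld length L_w = 17 in. Treat welds as unit-width lines.
Polar moment about centroid: J = 2[d³/12 + d(b/2)²] = 2[8.5³/12 + 8.5×3.25²] = 281.9 in³.
Direct shear f_v = P/L_w = 38.8 / 17 = 2.282 kip/in (vertical).
Torsion M = P·e = 38.8 × 6 = 232.8 kip·in.
Critical point at (x, y) = (3.25, 4.25) from centroid. f_tx = M·y/J = 3.51 kip/in; f_ty = M·x/J = 2.684 kip/in.
Resultant f_max = √[f_tx² + (f_v + f_ty)²] = √[3.51² + (2.282 + 2.684)²] = 6.081 kip/in.
Capacity per unit length: r_n/Ω = (1/2.0) × 0.6 × 60 × (0.707 × 0.5) = 6.363 kip/in.
6.081 ≤ 6.363 → adequate.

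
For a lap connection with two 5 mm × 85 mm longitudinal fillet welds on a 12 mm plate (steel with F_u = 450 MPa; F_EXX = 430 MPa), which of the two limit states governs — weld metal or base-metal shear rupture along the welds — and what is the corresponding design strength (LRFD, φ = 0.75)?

φR_n ≈ 116 kN (weld metal governs)

t_e = 0.707 × 5 = 3.535 mm; L = 170 mm.
Weld metal: φR_n = 0.75 × 0.6 × 430 × 3.535 × 170 × 10⁻³ = 116.3 kN.
Base metal (shear rupture): φR_n = 0.75 × 0.6 × 450 × 12 × 170 × 10⁻³ = 413.1 kN.
Governing: weld metal.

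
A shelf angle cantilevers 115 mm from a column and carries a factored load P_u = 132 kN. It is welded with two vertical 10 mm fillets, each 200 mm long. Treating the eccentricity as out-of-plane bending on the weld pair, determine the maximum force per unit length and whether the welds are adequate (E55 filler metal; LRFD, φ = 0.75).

E55XX → F_EXX = 550 MPa.
L_w = 2 × 200 = 400 mm; section modulus (unit throat) S = 2 × L²/6 = 13330 mm².
Direct shear f_v = P/L_w = 132×10³/400 = 330 N/mm.
Moment M = P × e = 132×10³ × 115 = 15180000 N·mm; bending f_b = M/S = 1138 N/mm.
f_max = √(f_v² + f_b²) = √(330² + 1138²) = 1185 N/mm.
φr_n = 0.75 × 0.6 × 550 × (0.707 × 10) = 1750 N/mm → adequate.

f_max ≈ 1190 N/mm; adequate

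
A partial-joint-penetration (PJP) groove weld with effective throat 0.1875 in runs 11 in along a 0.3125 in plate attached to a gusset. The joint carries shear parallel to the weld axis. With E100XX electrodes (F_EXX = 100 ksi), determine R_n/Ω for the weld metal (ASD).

Effective throat (given) t_e = 0.1875 in.
A_we = 0.1875 × 11 = 2.062 in².
F_nw = 0.6 F_EXX = 60 ksi.
R_n/Ω = (60 × 2.062) / 2.0 = 61.88 kips.

R_n/Ω ≈ 61.9 kips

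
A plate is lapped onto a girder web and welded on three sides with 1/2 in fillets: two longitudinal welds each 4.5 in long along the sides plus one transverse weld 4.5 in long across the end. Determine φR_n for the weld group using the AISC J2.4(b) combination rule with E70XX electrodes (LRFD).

E70XX → F_EXX = 70 ksi.
t_e = 0.707 × 0.5 = 0.3535 in.
R_nwl = 0.6 × 70 × 0.3535 × 9 = 133.6 kips (longitudinal, 2 welds).
R_nwt = 0.6 × 70 × 0.3535 × 4.5 = 66.81 kips (transverse, base value).
(i) R_nwl + R_nwt = 200.4 kips; (ii) 0.85 R_nwl + 1.5 R_nwt = 213.8 kips.
R_n = max = 213.8 kips [governs: (ii)]; φR_n = 160.3 kips.

φR_n ≈ 160 kips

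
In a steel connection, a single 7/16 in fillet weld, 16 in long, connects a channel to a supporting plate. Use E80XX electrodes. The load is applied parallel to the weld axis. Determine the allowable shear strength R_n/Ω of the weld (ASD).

E80XX → F_EXX = 80 ksi.
Effective throat t_e = 0.707 × 0.4375 = 0.3093 in.
Total length L = 16 in; A_we = 0.3093 × 16 = 4.949 in².
F_nw = 0.6 F_EXX = 0.6 × 80 = 48 ksi.
R_n = 48 × 4.949 = 237.6 kips; R_n/Ω = 237.6/2.0 = 118.8 kips.

R_n/Ω ≈ 119 kips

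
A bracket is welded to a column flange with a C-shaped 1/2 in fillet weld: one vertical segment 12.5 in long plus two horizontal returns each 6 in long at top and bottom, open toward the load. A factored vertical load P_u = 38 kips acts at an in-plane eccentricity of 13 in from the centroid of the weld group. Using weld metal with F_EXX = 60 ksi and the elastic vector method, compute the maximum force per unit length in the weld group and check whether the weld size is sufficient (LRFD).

Total weld length L_w = 24.5 in. Treat welds as unit-width lines.
Centroid: x̄ = 2×6×3 / 24.5 = 1.469 in from the vertical weld.
Polar moment about centroid: J = I_x + I_y = [12.5³/12 + 2×6×6.25²] + [12.5×1.469² + 2(6³/12 + 6×1.531²)] = 722.6 in³.
Direct shear f_v = P/L_w = 38 / 24.5 = 1.551 kip/in (vertical).
Torsion M = P·e = 38 × 13 = 494 kip·in.
Critical point at (x, y) = (4.531, 6.25) from centroid. f_tx = M·y/J = 4.273 kip/in; f_ty = M·x/J = 3.097 kip/in.
Resultant f_max = √[f_tx² + (f_v + f_ty)²] = √[4.273² + (1.551 + 3.097)²] = 6.314 kip/in.
Capacity per unit length: φr_n = 0.75 × 0.6 × 60 × (0.707 × 0.5) = 9.544 kip/in.
6.314 ≤ 9.544 → adequate.

f_max ≈ 6.31 kip/in; adequate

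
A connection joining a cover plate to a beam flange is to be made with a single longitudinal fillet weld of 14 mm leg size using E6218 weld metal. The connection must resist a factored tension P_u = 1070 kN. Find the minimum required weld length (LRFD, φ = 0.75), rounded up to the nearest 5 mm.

L = 390 mm

E62XX → F_EXX = 620 MPa.
Throat t_e = 0.707 × 14 = 9.898 mm.
φr_n = 0.75 × 0.6 × 620 × 9.898 × 10⁻³ = 2.762 kN/mm.
L_req = P_u / φr_n = 1070 / 2.762 = 387.5 mm total.
Round up → use L = 390 mm.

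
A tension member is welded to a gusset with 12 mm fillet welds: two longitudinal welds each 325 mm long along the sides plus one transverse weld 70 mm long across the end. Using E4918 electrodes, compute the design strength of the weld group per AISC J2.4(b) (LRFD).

φR_n ≈ 1350 kN

E49XX → F_EXX = 490 MPa.
t_e = 0.707 × 12 = 8.484 mm.
R_nwl = 0.6 × 490 × 8.484 × 650 × 10⁻³ = 1621 kN (longitudinal, 2 welds).
R_nwt = 0.6 × 490 × 8.484 × 70 × 10⁻³ = 174.6 kN (transverse, base value).
(i) R_nwl + R_nwt = 1796 kN; (ii) 0.85 R_nwl + 1.5 R_nwt = 1640 kN.
R_n = max = 1796 kN [governs: (i)]; φR_n = 1347 kN.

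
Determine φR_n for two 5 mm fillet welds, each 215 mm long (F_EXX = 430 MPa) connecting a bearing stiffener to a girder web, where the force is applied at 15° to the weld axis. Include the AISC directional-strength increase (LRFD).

t_e = 0.707 × 5 = 3.535 mm; A_we = 3.535 × 430 = 1520 mm².
Directional factor: 1.0 + 0.5 sin^1.5(15°) = 1.066.
F_nw = 0.6 × 430 × 1.066 = 275 MPa.
φR_n = 0.75 × 275 × 1520 × 10⁻³ = 313.5 kN.

φR_n ≈ 313 kN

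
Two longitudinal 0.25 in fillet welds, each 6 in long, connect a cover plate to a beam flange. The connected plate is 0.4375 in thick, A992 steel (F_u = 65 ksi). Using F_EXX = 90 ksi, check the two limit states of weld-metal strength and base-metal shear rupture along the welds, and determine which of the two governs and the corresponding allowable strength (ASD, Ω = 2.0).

R_n/Ω ≈ 57.3 kips (weld metal governs)

t_e = 0.707 × 0.25 = 0.1767 in; L = 12 in.
Weld metal: R_n/Ω = (1/2.0) × 0.6 × 90 × 0.1767 × 12 = 57.27 kips.
Base metal (shear rupture): R_n/Ω = (1/2.0) × 0.6 × 65 × 0.4375 × 12 = 102.4 kips.
Governing: weld metal.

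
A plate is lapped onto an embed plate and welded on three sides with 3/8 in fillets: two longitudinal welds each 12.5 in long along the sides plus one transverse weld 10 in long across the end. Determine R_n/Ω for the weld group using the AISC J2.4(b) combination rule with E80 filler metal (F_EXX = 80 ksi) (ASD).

t_e = 0.707 × 0.375 = 0.2651 in.
R_nwl = 0.6 × 80 × 0.2651 × 25 = 318.1 kip (longitudinal, 2 welds).
R_nwt = 0.6 × 80 × 0.2651 × 10 = 127.3 kip (transverse, base value).
(i) R_nwl + R_nwt = 445.4 kip; (ii) 0.85 R_nwl + 1.5 R_nwt = 461.3 kip.
R_n = max = 461.3 kip [governs: (ii)]; R_n/Ω = 230.7 kip.

R_n/Ω ≈ 231 kip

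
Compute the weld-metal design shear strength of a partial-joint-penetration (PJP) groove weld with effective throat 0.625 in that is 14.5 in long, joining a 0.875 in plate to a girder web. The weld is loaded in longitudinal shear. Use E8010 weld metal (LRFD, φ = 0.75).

φR_n ≈ 326 kips

E80XX → F_EXX = 80 ksi.
Effective throat (given) t_e = 0.625 in.
A_we = 0.625 × 14.5 = 9.062 in².
F_nw = 0.6 F_EXX = 48 ksi.
φR_n = 0.75 × 48 × 9.062 = 326.2 kips.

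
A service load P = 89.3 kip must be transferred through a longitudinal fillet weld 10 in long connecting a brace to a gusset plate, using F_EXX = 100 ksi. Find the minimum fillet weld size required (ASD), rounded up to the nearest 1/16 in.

w = 7/16 in

Total weld length L = 10 in.
Required throat t_e = P × Ω / (0.6 F_EXX × L) = 89.3 × 2.0 / (0.6 × 100 × 10) = 0.2977 in.
Required leg w = t_e / 0.707 = 0.421 in → use 7/16 in.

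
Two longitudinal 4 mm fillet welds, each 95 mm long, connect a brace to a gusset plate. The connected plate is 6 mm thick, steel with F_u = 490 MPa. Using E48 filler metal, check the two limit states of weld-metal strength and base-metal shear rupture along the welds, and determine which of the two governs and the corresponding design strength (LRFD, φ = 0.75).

φR_n ≈ 116 kN (weld metal governs)

E48XX → F_EXX = 480 MPa.
t_e = 0.707 × 4 = 2.828 mm; L = 190 mm.
Weld metal: φR_n = 0.75 × 0.6 × 480 × 2.828 × 190 × 10⁻³ = 116.1 kN.
Base metal (shear rupture): φR_n = 0.75 × 0.6 × 490 × 6 × 190 × 10⁻³ = 251.4 kN.
Governing: weld metal.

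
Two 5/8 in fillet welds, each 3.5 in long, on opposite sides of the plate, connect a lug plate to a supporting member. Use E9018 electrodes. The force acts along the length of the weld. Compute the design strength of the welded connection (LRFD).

φR_n ≈ 125 kip

E90XX → F_EXX = 90 ksi.
Effective throat t_e = 0.707 × 0.625 = 0.4419 in.
Total length L = 7 in; A_we = 0.4419 × 7 = 3.093 in².
F_nw = 0.6 F_EXX = 0.6 × 90 = 54 ksi.
φR_n = 0.75 × 54 × 3.093 = 125.3 kip.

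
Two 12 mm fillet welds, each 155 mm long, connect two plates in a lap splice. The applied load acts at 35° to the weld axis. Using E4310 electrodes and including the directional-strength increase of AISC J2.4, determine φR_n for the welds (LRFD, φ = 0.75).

φR_n ≈ 619 kN

E43XX → F_EXX = 430 MPa.
t_e = 0.707 × 12 = 8.484 mm; A_we = 8.484 × 310 = 2630 mm².
Directional factor: 1.0 + 0.5 sin^1.5(35°) = 1.217.
F_nw = 0.6 × 430 × 1.217 = 314 MPa.
φR_n = 0.75 × 314 × 2630 × 10⁻³ = 619.4 kN.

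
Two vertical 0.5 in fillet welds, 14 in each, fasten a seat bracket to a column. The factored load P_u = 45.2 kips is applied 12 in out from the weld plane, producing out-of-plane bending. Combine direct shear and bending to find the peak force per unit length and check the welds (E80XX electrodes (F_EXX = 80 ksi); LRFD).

L_w = 2 × 14 = 28 in; section modulus (unit throat) S = 2 × L²/6 = 65.33 in².
Direct shear f_v = P/L_w = 45.2/28 = 1.614 kip/in.
Moment M = P × e = 45.2 × 12 = 542.4 kip·in; bending f_b = M/S = 8.302 kip/in.
f_max = √(f_v² + f_b²) = √(1.614² + 8.302²) = 8.458 kip/in.
φr_n = 0.75 × 0.6 × 80 × (0.707 × 0.5) = 12.73 kip/in → adequate.

f_max ≈ 8.46 kip/in; adequate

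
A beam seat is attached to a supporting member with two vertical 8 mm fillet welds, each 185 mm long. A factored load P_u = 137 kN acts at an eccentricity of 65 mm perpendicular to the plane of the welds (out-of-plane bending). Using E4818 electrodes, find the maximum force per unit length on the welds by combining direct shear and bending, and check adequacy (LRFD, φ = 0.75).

E48XX → F_EXX = 480 MPa.
L_w = 2 × 185 = 370 mm; section modulus (unit throat) S = 2 × L²/6 = 11410 mm².
Direct shear f_v = P/L_w = 137×10³/370 = 370.3 N/mm.
Moment M = P × e = 137×10³ × 65 = 8905000 N·mm; bending f_b = M/S = 780.6 N/mm.
f_max = √(f_v² + f_b²) = √(370.3² + 780.6²) = 863.9 N/mm.
φr_n = 0.75 × 0.6 × 480 × (0.707 × 8) = 1222 N/mm → adequate.

f_max ≈ 864 N/mm; adequate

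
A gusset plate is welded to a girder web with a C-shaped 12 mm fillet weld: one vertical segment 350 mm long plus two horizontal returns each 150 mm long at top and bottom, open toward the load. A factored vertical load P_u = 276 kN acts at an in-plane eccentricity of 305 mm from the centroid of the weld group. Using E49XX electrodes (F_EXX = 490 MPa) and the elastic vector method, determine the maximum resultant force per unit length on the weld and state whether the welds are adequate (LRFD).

f_max ≈ 1520 N/mm; adequate

Total weld length L_w = 650 mm. Treat welds as unit-width lines.
Centroid: x̄ = 2×150×75 / 650 = 34.62 mm from the vertical weld.
Polar moment about centroid: J = I_x + I_y = [350³/12 + 2×150×175²] + [350×34.62² + 2(150³/12 + 150×40.38²)] = 14230000 mm³.
Direct shear f_v = P/L_w = 276×10³ / 650 = 424.6 N/mm (vertical).
Torsion M = P·e = 276×10³ × 305 = 84180000 N·mm.
Critical point at (x, y) = (115.4, 175) from centroid. f_tx = M·y/J = 1035 N/mm; f_ty = M·x/J = 682.5 N/mm.
Resultant f_max = √[f_tx² + (f_v + f_ty)²] = √[1035² + (424.6 + 682.5)²] = 1516 N/mm.
Capacity per unit length: φr_n = 0.75 × 0.6 × 490 × (0.707 × 12) = 1871 N/mm.
1516 ≤ 1871 → adequate.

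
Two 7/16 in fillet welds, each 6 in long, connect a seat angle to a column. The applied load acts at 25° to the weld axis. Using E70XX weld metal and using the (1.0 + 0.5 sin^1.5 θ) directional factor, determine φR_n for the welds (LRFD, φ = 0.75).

φR_n ≈ 133 kip

E70XX → F_EXX = 70 ksi.
t_e = 0.707 × 0.4375 = 0.3093 in; A_we = 0.3093 × 12 = 3.712 in².
Directional factor: 1.0 + 0.5 sin^1.5(25°) = 1.137.
F_nw = 0.6 × 70 × 1.137 = 47.77 ksi.
φR_n = 0.75 × 47.77 × 3.712 = 133 kip.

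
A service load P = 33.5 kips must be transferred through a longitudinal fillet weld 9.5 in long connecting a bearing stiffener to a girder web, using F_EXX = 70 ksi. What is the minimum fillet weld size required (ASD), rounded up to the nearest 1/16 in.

w = 1/4 in

Total weld length L = 9.5 in.
Required throat t_e = P × Ω / (0.6 F_EXX × L) = 33.5 × 2.0 / (0.6 × 70 × 9.5) = 0.1679 in.
Required leg w = t_e / 0.707 = 0.2375 in → use 1/4 in.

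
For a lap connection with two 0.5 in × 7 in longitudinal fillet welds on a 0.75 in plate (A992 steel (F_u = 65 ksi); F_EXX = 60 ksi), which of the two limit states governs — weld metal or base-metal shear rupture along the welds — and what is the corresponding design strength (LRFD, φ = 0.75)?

t_e = 0.707 × 0.5 = 0.3535 in; L = 14 in.
Weld metal: φR_n = 0.75 × 0.6 × 60 × 0.3535 × 14 = 133.6 kip.
Base metal (shear rupture): φR_n = 0.75 × 0.6 × 65 × 0.75 × 14 = 307.1 kip.
Governing: weld metal.

φR_n ≈ 134 kip (weld metal governs)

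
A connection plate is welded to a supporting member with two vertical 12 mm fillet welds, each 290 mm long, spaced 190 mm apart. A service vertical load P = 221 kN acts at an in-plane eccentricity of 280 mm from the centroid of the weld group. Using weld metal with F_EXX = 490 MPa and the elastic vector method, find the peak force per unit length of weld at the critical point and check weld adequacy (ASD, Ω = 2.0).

Total weld length L_w = 580 mm. Treat welds as unit-width lines.
Polar moment about centroid: J = 2[d³/12 + d(b/2)²] = 2[290³/12 + 290×95²] = 9299000 mm³.
Direct shear f_v = P/L_w = 221×10³ / 580 = 381 N/mm (vertical).
Torsion M = P·e = 221×10³ × 280 = 61880000 N·mm.
Critical point at (x, y) = (95, 145) from centroid. f_tx = M·y/J = 964.9 N/mm; f_ty = M·x/J = 632.2 N/mm.
Resultant f_max = √[f_tx² + (f_v + f_ty)²] = √[964.9² + (381 + 632.2)²] = 1399 N/mm.
Capacity per unit length: r_n/Ω = (1/2.0) × 0.6 × 490 × (0.707 × 12) = 1247 N/mm.
1399 > 1247 → NOT adequate.

f_max ≈ 1400 N/mm; NOT adequate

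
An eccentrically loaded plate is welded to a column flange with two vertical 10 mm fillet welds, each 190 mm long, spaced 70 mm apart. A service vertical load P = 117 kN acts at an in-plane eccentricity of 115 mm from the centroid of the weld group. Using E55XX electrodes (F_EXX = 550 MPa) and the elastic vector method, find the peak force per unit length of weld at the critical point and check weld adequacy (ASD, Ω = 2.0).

f_max ≈ 996 N/mm; adequate

Total weld length L_w = 380 mm. Treat welds as unit-width lines.
Polar moment about centroid: J = 2[d³/12 + d(b/2)²] = 2[190³/12 + 190×35²] = 1609000 mm³.
Direct shear f_v = P/L_w = 117×10³ / 380 = 307.9 N/mm (vertical).
Torsion M = P·e = 117×10³ × 115 = 13455000 N·mm.
Critical point at (x, y) = (35, 95) from centroid. f_tx = M·y/J = 794.6 N/mm; f_ty = M·x/J = 292.7 N/mm.
Resultant f_max = √[f_tx² + (f_v + f_ty)²] = √[794.6² + (307.9 + 292.7)²] = 996.1 N/mm.
Capacity per unit length: r_n/Ω = (1/2.0) × 0.6 × 550 × (0.707 × 10) = 1167 N/mm.
996.1 ≤ 1167 → adequate.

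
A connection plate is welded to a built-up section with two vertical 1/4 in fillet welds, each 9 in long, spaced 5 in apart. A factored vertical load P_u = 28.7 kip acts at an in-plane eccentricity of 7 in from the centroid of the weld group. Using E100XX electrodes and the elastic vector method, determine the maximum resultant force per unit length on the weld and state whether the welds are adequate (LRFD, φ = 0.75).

f_max ≈ 5.38 kip/in; adequate

E100XX → F_EXX = 100 ksi.
Total weld length L_w = 18 in. Treat welds as unit-width lines.
Polar moment about centroid: J = 2[d³/12 + d(b/2)²] = 2[9³/12 + 9×2.5²] = 234 in³.
Direct shear f_v = P/L_w = 28.7 / 18 = 1.594 kip/in (vertical).
Torsion M = P·e = 28.7 × 7 = 200.9 kip·in.
Critical point at (x, y) = (2.5, 4.5) from centroid. f_tx = M·y/J = 3.863 kip/in; f_ty = M·x/J = 2.146 kip/in.
Resultant f_max = √[f_tx² + (f_v + f_ty)²] = √[3.863² + (1.594 + 2.146)²] = 5.378 kip/in.
Capacity per unit length: φr_n = 0.75 × 0.6 × 100 × (0.707 × 0.25) = 7.954 kip/in.
5.378 ≤ 7.954 → adequate.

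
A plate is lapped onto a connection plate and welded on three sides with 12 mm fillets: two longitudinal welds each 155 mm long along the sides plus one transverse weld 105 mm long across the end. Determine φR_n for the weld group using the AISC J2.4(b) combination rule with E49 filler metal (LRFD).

E49XX → F_EXX = 490 MPa.
t_e = 0.707 × 12 = 8.484 mm.
R_nwl = 0.6 × 490 × 8.484 × 310 × 10⁻³ = 773.2 kN (longitudinal, 2 welds).
R_nwt = 0.6 × 490 × 8.484 × 105 × 10⁻³ = 261.9 kN (transverse, base value).
(i) R_nwl + R_nwt = 1035 kN; (ii) 0.85 R_nwl + 1.5 R_nwt = 1050 kN.
R_n = max = 1050 kN [governs: (ii)]; φR_n = 787.6 kN.

φR_n ≈ 788 kN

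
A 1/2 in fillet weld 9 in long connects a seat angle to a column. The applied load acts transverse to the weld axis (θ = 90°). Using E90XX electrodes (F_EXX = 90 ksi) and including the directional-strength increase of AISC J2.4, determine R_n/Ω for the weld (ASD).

t_e = 0.707 × 0.5 = 0.3535 in; A_we = 0.3535 × 9 = 3.181 in².
Directional factor: 1.0 + 0.5 sin^1.5(90°) = 1.5.
F_nw = 0.6 × 90 × 1.5 = 81 ksi.
R_n/Ω = (81 × 3.181) / 2.0 = 128.9 kips.

R_n/Ω ≈ 129 kips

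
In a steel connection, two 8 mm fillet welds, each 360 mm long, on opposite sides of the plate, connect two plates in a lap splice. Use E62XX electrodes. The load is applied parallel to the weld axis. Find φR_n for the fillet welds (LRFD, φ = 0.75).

φR_n ≈ 1140 kN

E62XX → F_EXX = 620 MPa.
Effective throat t_e = 0.707 × 8 = 5.656 mm.
Total length L = 720 mm; A_we = 5.656 × 720 = 4072 mm².
F_nw = 0.6 F_EXX = 0.6 × 620 = 372 MPa.
φR_n = 0.75 × 372 × 4072 × 10⁻³ = 1136 kN.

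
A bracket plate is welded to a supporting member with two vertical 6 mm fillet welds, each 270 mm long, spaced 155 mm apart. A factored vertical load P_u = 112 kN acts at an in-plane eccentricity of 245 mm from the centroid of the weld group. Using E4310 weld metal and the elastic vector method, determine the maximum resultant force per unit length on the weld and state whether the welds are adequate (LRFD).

f_max ≈ 779 N/mm; adequate

E43XX → F_EXX = 430 MPa.
Total weld length L_w = 540 mm. Treat welds as unit-width lines.
Polar moment about centroid: J = 2[d³/12 + d(b/2)²] = 2[270³/12 + 270×77.5²] = 6524000 mm³.
Direct shear f_v = P/L_w = 112×10³ / 540 = 207.4 N/mm (vertical).
Torsion M = P·e = 112×10³ × 245 = 27440000 N·mm.
Critical point at (x, y) = (77.5, 135) from centroid. f_tx = M·y/J = 567.8 N/mm; f_ty = M·x/J = 326 N/mm.
Resultant f_max = √[f_tx² + (f_v + f_ty)²] = √[567.8² + (207.4 + 326)²] = 779 N/mm.
Capacity per unit length: φr_n = 0.75 × 0.6 × 430 × (0.707 × 6) = 820.8 N/mm.
779 ≤ 820.8 → adequate.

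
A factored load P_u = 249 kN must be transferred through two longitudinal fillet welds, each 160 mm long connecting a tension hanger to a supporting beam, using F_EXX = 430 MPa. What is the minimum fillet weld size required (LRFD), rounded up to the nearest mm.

Total weld length L = 320 mm.
Required throat t_e = P_u / (φ × 0.6 F_EXX × L) = 249 / (0.75 × 0.6 × 430 × 320 × 10⁻³) = 4.021 mm.
Required leg w = t_e / 0.707 = 5.688 mm → use 6 mm.

w = 6 mm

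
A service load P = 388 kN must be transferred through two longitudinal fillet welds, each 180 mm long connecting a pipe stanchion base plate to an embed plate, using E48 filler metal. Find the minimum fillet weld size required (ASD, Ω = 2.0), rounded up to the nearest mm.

w = 11 mm

E48XX → F_EXX = 480 MPa.
Total weld length L = 360 mm.
Required throat t_e = P × Ω / (0.6 F_EXX × L) = 388 × 2.0 / (0.6 × 480 × 360 × 10⁻³) = 7.485 mm.
Required leg w = t_e / 0.707 = 10.59 mm → use 11 mm.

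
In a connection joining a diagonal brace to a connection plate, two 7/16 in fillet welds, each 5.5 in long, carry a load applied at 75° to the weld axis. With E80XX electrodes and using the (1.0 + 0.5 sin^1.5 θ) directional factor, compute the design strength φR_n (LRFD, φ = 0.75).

φR_n ≈ 181 kip

E80XX → F_EXX = 80 ksi.
t_e = 0.707 × 0.4375 = 0.3093 in; A_we = 0.3093 × 11 = 3.402 in².
Directional factor: 1.0 + 0.5 sin^1.5(75°) = 1.475.
F_nw = 0.6 × 80 × 1.475 = 70.78 ksi.
φR_n = 0.75 × 70.78 × 3.402 = 180.6 kip.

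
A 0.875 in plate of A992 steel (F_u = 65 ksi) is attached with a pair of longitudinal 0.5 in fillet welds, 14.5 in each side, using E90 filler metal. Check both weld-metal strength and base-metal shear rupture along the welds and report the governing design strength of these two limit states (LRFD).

E90XX → F_EXX = 90 ksi.
t_e = 0.707 × 0.5 = 0.3535 in; L = 29 in.
Weld metal: φR_n = 0.75 × 0.6 × 90 × 0.3535 × 29 = 415.2 kip.
Base metal (shear rupture): φR_n = 0.75 × 0.6 × 65 × 0.875 × 29 = 742.2 kip.
Governing: weld metal.

φR_n ≈ 415 kip (weld metal governs)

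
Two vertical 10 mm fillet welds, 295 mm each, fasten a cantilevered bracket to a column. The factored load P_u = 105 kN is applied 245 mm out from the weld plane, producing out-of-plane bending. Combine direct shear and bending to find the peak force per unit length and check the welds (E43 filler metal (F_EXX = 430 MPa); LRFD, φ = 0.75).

f_max ≈ 904 N/mm; adequate

L_w = 2 × 295 = 590 mm; section modulus (unit throat) S = 2 × L²/6 = 29010 mm².
Direct shear f_v = P/L_w = 105×10³/590 = 178 N/mm.
Moment M = P × e = 105×10³ × 245 = 25725000 N·mm; bending f_b = M/S = 886.8 N/mm.
f_max = √(f_v² + f_b²) = √(178² + 886.8²) = 904.5 N/mm.
φr_n = 0.75 × 0.6 × 430 × (0.707 × 10) = 1368 N/mm → adequate.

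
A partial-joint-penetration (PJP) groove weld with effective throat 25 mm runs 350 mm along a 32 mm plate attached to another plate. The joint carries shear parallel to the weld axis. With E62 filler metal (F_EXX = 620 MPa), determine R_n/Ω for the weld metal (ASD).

Effective throat (given) t_e = 25 mm.
A_we = 25 × 350 = 8750 mm².
F_nw = 0.6 F_EXX = 372 MPa.
R_n/Ω = (372 × 8750) / 2.0 × 10⁻³ = 1628 kN.

R_n/Ω ≈ 1630 kN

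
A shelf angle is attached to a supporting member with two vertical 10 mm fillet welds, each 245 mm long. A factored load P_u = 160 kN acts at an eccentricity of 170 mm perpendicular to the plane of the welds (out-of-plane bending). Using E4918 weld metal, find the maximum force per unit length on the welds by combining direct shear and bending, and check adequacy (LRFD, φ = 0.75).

E49XX → F_EXX = 490 MPa.
L_w = 2 × 245 = 490 mm; section modulus (unit throat) S = 2 × L²/6 = 20010 mm².
Direct shear f_v = P/L_w = 160×10³/490 = 326.5 N/mm.
Moment M = P × e = 160×10³ × 170 = 27200000 N·mm; bending f_b = M/S = 1359 N/mm.
f_max = √(f_v² + f_b²) = √(326.5² + 1359²) = 1398 N/mm.
φr_n = 0.75 × 0.6 × 490 × (0.707 × 10) = 1559 N/mm → adequate.

f_max ≈ 1400 N/mm; adequate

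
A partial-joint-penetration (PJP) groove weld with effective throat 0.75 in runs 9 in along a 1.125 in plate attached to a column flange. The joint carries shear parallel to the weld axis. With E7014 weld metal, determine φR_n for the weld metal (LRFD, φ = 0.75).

φR_n ≈ 213 kip

E70XX → F_EXX = 70 ksi.
Effective throat (given) t_e = 0.75 in.
A_we = 0.75 × 9 = 6.75 in².
F_nw = 0.6 F_EXX = 42 ksi.
φR_n = 0.75 × 42 × 6.75 = 212.6 kip.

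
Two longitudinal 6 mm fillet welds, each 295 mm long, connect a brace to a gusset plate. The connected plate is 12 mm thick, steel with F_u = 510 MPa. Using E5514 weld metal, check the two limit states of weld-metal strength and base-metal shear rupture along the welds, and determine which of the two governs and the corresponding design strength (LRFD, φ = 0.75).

φR_n ≈ 619 kN (weld metal governs)

E55XX → F_EXX = 550 MPa.
t_e = 0.707 × 6 = 4.242 mm; L = 590 mm.
Weld metal: φR_n = 0.75 × 0.6 × 550 × 4.242 × 590 × 10⁻³ = 619.4 kN.
Base metal (shear rupture): φR_n = 0.75 × 0.6 × 510 × 12 × 590 × 10⁻³ = 1625 kN.
Governing: weld metal.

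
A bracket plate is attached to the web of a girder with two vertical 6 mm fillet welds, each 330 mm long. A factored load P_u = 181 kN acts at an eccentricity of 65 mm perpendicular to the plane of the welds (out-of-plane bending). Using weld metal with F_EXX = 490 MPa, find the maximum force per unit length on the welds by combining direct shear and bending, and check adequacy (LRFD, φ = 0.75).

f_max ≈ 425 N/mm; adequate

L_w = 2 × 330 = 660 mm; section modulus (unit throat) S = 2 × L²/6 = 36300 mm².
Direct shear f_v = P/L_w = 181×10³/660 = 274.2 N/mm.
Moment M = P × e = 181×10³ × 65 = 11765000 N·mm; bending f_b = M/S = 324.1 N/mm.
f_max = √(f_v² + f_b²) = √(274.2² + 324.1²) = 424.6 N/mm.
φr_n = 0.75 × 0.6 × 490 × (0.707 × 6) = 935.4 N/mm → adequate.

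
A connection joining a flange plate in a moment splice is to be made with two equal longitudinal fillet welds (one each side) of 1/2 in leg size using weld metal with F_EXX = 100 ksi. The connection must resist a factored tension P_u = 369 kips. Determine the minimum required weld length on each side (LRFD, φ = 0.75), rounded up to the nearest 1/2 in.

L = 12 in on each side

Throat t_e = 0.707 × 0.5 = 0.3535 in.
φr_n = 0.75 × 0.6 × 100 × 0.3535 = 15.91 kips/in.
L_req = P_u / φr_n = 369 / 15.91 = 23.2 in total.
Per side: 23.2 / 2 = 11.6 in.
Round up → use L = 12 in on each side.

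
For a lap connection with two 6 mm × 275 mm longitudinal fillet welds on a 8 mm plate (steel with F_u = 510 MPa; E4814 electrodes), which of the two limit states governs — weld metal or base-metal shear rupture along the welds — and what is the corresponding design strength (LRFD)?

E48XX → F_EXX = 480 MPa.
t_e = 0.707 × 6 = 4.242 mm; L = 550 mm.
Weld metal: φR_n = 0.75 × 0.6 × 480 × 4.242 × 550 × 10⁻³ = 503.9 kN.
Base metal (shear rupture): φR_n = 0.75 × 0.6 × 510 × 8 × 550 × 10⁻³ = 1010 kN.
Governing: weld metal.

φR_n ≈ 504 kN (weld metal governs)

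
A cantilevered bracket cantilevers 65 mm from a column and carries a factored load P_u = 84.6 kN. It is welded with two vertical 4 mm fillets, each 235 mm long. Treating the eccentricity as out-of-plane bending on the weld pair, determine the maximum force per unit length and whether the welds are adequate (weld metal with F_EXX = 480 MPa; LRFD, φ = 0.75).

L_w = 2 × 235 = 470 mm; section modulus (unit throat) S = 2 × L²/6 = 18410 mm².
Direct shear f_v = P/L_w = 84.6×10³/470 = 180 N/mm.
Moment M = P × e = 84.6×10³ × 65 = 5499000 N·mm; bending f_b = M/S = 298.7 N/mm.
f_max = √(f_v² + f_b²) = √(180² + 298.7²) = 348.8 N/mm.
φr_n = 0.75 × 0.6 × 480 × (0.707 × 4) = 610.8 N/mm → adequate.

f_max ≈ 349 N/mm; adequate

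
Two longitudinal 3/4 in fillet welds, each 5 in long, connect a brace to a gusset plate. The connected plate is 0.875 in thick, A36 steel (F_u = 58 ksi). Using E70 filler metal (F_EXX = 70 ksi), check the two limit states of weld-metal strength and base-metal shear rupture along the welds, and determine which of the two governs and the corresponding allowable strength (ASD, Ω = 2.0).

R_n/Ω ≈ 111 kips (weld metal governs)

t_e = 0.707 × 0.75 = 0.5302 in; L = 10 in.
Weld metal: R_n/Ω = (1/2.0) × 0.6 × 70 × 0.5302 × 10 = 111.4 kips.
Base metal (shear rupture): R_n/Ω = (1/2.0) × 0.6 × 58 × 0.875 × 10 = 152.2 kips.
Governing: weld metal.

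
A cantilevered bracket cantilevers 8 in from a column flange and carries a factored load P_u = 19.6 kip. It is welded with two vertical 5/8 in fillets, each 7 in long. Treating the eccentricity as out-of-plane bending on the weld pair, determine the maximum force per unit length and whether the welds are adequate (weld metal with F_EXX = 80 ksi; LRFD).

f_max ≈ 9.7 kip/in; adequate

L_w = 2 × 7 = 14 in; section modulus (unit throat) S = 2 × L²/6 = 16.33 in².
Direct shear f_v = P/L_w = 19.6/14 = 1.4 kip/in.
Moment M = P × e = 19.6 × 8 = 156.8 kip·in; bending f_b = M/S = 9.6 kip/in.
f_max = √(f_v² + f_b²) = √(1.4² + 9.6²) = 9.702 kip/in.
φr_n = 0.75 × 0.6 × 80 × (0.707 × 0.625) = 15.91 kip/in → adequate.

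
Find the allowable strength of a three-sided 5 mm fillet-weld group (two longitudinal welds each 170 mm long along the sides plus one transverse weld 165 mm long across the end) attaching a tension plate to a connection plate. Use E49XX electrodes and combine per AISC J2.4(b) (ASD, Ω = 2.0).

R_n/Ω ≈ 279 kN

E49XX → F_EXX = 490 MPa.
t_e = 0.707 × 5 = 3.535 mm.
R_nwl = 0.6 × 490 × 3.535 × 340 × 10⁻³ = 353.4 kN (longitudinal, 2 welds).
R_nwt = 0.6 × 490 × 3.535 × 165 × 10⁻³ = 171.5 kN (transverse, base value).
(i) R_nwl + R_nwt = 524.8 kN; (ii) 0.85 R_nwl + 1.5 R_nwt = 557.6 kN.
R_n = max = 557.6 kN [governs: (ii)]; R_n/Ω = 278.8 kN.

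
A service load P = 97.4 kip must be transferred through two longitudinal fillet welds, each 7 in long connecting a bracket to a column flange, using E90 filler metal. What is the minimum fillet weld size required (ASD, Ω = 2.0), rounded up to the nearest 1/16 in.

E90XX → F_EXX = 90 ksi.
Total weld length L = 14 in.
Required throat t_e = P × Ω / (0.6 F_EXX × L) = 97.4 × 2.0 / (0.6 × 90 × 14) = 0.2577 in.
Required leg w = t_e / 0.707 = 0.3645 in → use 3/8 in.

w = 3/8 in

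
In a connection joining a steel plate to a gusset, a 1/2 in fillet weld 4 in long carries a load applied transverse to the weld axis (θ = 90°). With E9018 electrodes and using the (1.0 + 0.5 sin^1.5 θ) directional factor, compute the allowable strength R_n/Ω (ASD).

E90XX → F_EXX = 90 ksi.
t_e = 0.707 × 0.5 = 0.3535 in; A_we = 0.3535 × 4 = 1.414 in².
Directional factor: 1.0 + 0.5 sin^1.5(90°) = 1.5.
F_nw = 0.6 × 90 × 1.5 = 81 ksi.
R_n/Ω = (81 × 1.414) / 2.0 = 57.27 kip.

R_n/Ω ≈ 57.3 kip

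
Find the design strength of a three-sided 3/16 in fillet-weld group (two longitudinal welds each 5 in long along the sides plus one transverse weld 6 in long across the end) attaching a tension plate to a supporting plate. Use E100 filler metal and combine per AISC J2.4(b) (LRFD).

φR_n ≈ 104 kip

E100XX → F_EXX = 100 ksi.
t_e = 0.707 × 0.1875 = 0.1326 in.
R_nwl = 0.6 × 100 × 0.1326 × 10 = 79.54 kip (longitudinal, 2 welds).
R_nwt = 0.6 × 100 × 0.1326 × 6 = 47.72 kip (transverse, base value).
(i) R_nwl + R_nwt = 127.3 kip; (ii) 0.85 R_nwl + 1.5 R_nwt = 139.2 kip.
R_n = max = 139.2 kip [governs: (ii)]; φR_n = 104.4 kip.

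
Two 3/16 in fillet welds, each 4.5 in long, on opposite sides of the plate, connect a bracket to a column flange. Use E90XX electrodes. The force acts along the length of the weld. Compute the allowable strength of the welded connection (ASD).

R_n/Ω ≈ 32.2 kips

E90XX → F_EXX = 90 ksi.
Effective throat t_e = 0.707 × 0.1875 = 0.1326 in.
Total length L = 9 in; A_we = 0.1326 × 9 = 1.193 in².
F_nw = 0.6 F_EXX = 0.6 × 90 = 54 ksi.
R_n = 54 × 1.193 = 64.43 kips; R_n/Ω = 64.43/2.0 = 32.21 kips.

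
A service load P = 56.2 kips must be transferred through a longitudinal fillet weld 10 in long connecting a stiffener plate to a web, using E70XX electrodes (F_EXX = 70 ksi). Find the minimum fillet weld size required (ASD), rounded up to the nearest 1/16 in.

w = 7/16 in

Total weld length L = 10 in.
Required throat t_e = P × Ω / (0.6 F_EXX × L) = 56.2 × 2.0 / (0.6 × 70 × 10) = 0.2676 in.
Required leg w = t_e / 0.707 = 0.3785 in → use 7/16 in.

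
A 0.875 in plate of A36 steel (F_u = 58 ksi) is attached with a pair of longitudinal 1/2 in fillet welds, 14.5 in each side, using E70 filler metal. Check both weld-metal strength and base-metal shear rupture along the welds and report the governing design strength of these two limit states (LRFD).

E70XX → F_EXX = 70 ksi.
t_e = 0.707 × 0.5 = 0.3535 in; L = 29 in.
Weld metal: φR_n = 0.75 × 0.6 × 70 × 0.3535 × 29 = 322.9 kip.
Base metal (shear rupture): φR_n = 0.75 × 0.6 × 58 × 0.875 × 29 = 662.3 kip.
Governing: weld metal.

φR_n ≈ 323 kip (weld metal governs)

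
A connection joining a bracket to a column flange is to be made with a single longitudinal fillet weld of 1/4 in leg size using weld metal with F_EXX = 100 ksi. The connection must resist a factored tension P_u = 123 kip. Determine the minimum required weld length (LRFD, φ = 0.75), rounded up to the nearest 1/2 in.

L = 15.5 in

Throat t_e = 0.707 × 0.25 = 0.1767 in.
φr_n = 0.75 × 0.6 × 100 × 0.1767 = 7.954 kip/in.
L_req = P_u / φr_n = 123 / 7.954 = 15.46 in total.
Round up → use L = 15.5 in.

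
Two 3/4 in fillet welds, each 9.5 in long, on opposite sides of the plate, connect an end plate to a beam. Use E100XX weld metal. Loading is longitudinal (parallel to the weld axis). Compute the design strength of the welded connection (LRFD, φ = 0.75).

φR_n ≈ 453 kips

E100XX → F_EXX = 100 ksi.
Effective throat t_e = 0.707 × 0.75 = 0.5302 in.
Total length L = 19 in; A_we = 0.5302 × 19 = 10.07 in².
F_nw = 0.6 F_EXX = 0.6 × 100 = 60 ksi.
φR_n = 0.75 × 60 × 10.07 = 453.4 kips.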